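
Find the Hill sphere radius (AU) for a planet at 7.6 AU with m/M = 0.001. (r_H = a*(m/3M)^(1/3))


r_H = a * (m/3M)^(1/3) = 7.6 * (0.001/3)^(1/3) = 0.527

0.527 AU


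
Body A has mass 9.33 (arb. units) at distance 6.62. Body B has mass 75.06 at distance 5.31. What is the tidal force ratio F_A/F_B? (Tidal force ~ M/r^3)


Ratio = (M1/r1^3) / (M2/r2^3) = (9.33/6.62^3) / (75.06/5.31^3) = 0.0641

0.0641


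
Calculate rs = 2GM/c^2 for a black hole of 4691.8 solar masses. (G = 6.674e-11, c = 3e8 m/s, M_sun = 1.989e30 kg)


M = 4691.8 * 1.989e30 kg = 9.3319902e+33 kg. rs = 2GM/c^2 = 2 * 6.674e-11 * 9.3319902e+33 / (3e8)^2 = 1.384e+07

1.384e+07 m


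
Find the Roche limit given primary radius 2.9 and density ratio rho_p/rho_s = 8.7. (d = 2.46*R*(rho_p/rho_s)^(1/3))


d_Roche = 2.46 * 2.9 * 8.7^(1/3) = 14.6726

14.6726


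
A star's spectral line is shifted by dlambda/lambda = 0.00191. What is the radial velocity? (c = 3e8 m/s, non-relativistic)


v = (dlambda/lambda) * c = 0.00191 * 3e8 = 573000.0

573000.0 m/s


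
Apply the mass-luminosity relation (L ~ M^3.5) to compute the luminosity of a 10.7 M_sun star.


L/L_sun = (M/M_sun)^3.5 = 10.7^3.5 = 4007.2203

4007.2203 L_sun


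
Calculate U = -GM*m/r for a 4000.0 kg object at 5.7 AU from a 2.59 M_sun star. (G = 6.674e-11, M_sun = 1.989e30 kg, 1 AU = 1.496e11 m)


M = 2.59 * 1.989e30 kg = 5.15151e+30 kg; r = 5.7 AU * 1.496e11 m/AU = 8.5272e+11 m. U = -GM*m/r = -(6.674e-11 * 5.15151e+30 * 4000.0) / 8.5272e+11 = -1.613e+12

-1.613e+12 J


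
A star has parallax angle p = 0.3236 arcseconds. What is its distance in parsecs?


d = 1/p = 1/0.3236 = 3.0902

3.0902 pc


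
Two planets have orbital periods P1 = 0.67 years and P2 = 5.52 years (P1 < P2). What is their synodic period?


1/P_syn = |1/P1 - 1/P2| = |1/0.67 - 1/5.52| => P_syn = 0.7626

0.7626 years


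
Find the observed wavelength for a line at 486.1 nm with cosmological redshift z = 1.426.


lam_obs = lam_emit * (1 + z) = 486.1 * (1 + 1.426) = 1179.2786

1179.2786 nm


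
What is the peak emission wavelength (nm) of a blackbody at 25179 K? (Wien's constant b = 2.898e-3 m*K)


lam_max = b / T = 2.898e-3 / 25179 = 1.151e-07 m = 115.0959 nm

115.0959 nm


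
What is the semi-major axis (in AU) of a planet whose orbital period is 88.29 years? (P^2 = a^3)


a = P^(2/3) = 88.29^(2/3) = 19.8278

19.8278 AU


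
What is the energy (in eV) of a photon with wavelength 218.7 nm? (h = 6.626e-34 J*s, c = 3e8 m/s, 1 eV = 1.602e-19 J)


E = hc/lambda = 6.626e-34 * 3e8 / 2.187e-07 = 9.089e-19 J = 5.6736 eV

5.6736 eV


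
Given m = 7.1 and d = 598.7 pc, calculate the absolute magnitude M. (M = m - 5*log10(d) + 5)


M = m - 5*log10(d) + 5 = 7.1 - 5*log10(598.7) + 5 = -1.786

-1.786


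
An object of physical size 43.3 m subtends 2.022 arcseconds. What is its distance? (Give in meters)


D = size / theta_rad, theta_rad = 2.022 * pi/(180*3600) = 9.803e-06, D = 4.417e+06

4.417e+06 m


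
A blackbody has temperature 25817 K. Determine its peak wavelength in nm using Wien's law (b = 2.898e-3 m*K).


lam_max = b / T = 2.898e-3 / 25817 = 1.123e-07 m = 112.2516 nm

112.2516 nm


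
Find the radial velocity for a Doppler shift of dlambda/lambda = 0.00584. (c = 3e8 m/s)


v = (dlambda/lambda) * c = 0.00584 * 3e8 = 1.752e+06

1.752e+06 m/s


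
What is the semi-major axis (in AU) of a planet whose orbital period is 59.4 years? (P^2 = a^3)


a = P^(2/3) = 59.4^(2/3) = 15.2238

15.2238 AU


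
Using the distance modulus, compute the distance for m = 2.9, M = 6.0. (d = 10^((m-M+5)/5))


d = 10^((m - M + 5)/5) = 10^((2.9 - 6.0 + 5)/5) = 2.3988

2.3988 pc


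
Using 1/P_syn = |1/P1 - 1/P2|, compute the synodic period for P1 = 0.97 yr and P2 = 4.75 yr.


1/P_syn = |1/P1 - 1/P2| = |1/0.97 - 1/4.75| => P_syn = 1.2189

1.2189 years


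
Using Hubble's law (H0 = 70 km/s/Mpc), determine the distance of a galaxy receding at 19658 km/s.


d = v / H0 = 19658 / 70 = 280.8286

280.8286 Mpc


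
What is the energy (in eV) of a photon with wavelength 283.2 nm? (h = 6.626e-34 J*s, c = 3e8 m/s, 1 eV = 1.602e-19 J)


E = hc/lambda = 6.626e-34 * 3e8 / 2.832e-07 = 7.019e-19 J = 4.3814 eV

4.3814 eV


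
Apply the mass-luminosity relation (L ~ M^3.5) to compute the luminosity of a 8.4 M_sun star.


L/L_sun = (M/M_sun)^3.5 = 8.4^3.5 = 1717.8194

1717.8194 L_sun


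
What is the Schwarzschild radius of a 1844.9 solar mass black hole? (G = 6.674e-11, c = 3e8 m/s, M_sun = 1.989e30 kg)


M = 1844.9 * 1.989e30 kg = 3.6695061e+33 kg. rs = 2GM/c^2 = 2 * 6.674e-11 * 3.6695061e+33 / (3e8)^2 = 5.442e+06

5.442e+06 m


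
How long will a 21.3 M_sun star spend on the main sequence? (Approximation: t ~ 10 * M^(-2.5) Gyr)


t = 10 * M^(-2.5) = 10 * 21.3^(-2.5) = 0.0048

0.0048 Gyr


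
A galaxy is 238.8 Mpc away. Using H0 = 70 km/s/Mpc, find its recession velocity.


v = H0 * d = 70 * 238.8 = 16716.0

16716.0 km/s


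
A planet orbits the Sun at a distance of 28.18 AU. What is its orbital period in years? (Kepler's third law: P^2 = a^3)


P = a^(3/2) = 28.18^1.5 = 149.5931

149.5931 years


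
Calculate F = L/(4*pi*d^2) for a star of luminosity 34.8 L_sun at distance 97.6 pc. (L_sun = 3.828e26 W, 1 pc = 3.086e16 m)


F = L / (4*pi*d^2) = 1.332e+28 / (4*pi*(3.012e+18)^2) = 1.169e-10

1.169e-10 W/m^2


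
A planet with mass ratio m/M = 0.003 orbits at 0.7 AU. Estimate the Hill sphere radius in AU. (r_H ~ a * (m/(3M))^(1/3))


r_H = a * (m/3M)^(1/3) = 0.7 * (0.003/3)^(1/3) = 0.07

0.07 AU


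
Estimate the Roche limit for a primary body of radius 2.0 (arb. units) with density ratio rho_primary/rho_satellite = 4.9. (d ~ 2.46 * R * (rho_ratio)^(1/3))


d_Roche = 2.46 * 2.0 * 4.9^(1/3) = 8.3566

8.3566


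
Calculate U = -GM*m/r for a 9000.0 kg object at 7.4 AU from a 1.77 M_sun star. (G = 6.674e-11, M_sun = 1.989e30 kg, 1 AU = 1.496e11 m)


M = 1.77 * 1.989e30 kg = 3.52053e+30 kg; r = 7.4 AU * 1.496e11 m/AU = 1.10704e+12 m. U = -GM*m/r = -(6.674e-11 * 3.52053e+30 * 9000.0) / 1.10704e+12 = -1.910e+12

-1.910e+12 J


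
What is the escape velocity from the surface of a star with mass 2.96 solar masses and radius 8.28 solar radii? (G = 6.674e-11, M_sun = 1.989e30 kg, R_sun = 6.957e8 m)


M = 2.96 * 1.989e30 kg = 5.88744e+30 kg; R = 8.28 * 6.957e8 m = 5.760396e+09 m. v_esc = sqrt(2GM/R) = sqrt(2 * 6.674e-11 * 5.88744e+30 / 5.760396e+09) = 369356.0151

369356.0151 m/s


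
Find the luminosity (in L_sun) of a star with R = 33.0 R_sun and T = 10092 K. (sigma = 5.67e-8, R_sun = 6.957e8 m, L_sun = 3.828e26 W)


R = 33.0 * 6.957e8 m = 2.29581e+10 m. L = 4*pi*R^2*sigma*T^4 = 4*pi*(2.29581e+10)^2 * 5.67e-8 * 10092^4 = 3.895594794e+30 W. L/L_sun = 3.895594794e+30 / 3.828e26 = 10176.5799

10176.5799 L_sun


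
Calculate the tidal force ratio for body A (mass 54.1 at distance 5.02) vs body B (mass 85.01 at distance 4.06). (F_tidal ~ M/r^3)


Ratio = (M1/r1^3) / (M2/r2^3) = (54.1/5.02^3) / (85.01/4.06^3) = 0.3367

0.3367


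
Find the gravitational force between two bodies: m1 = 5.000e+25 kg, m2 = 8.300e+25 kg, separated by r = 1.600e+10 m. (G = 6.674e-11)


F = G*m1*m2/r^2 = 6.674e-11 * 5.000e+25 * 8.300e+25 / (1.600e+10)^2 = 6.674e-11 * 4.150e+51 / 2.560e+20 = 1.082e+21

1.082e+21 N


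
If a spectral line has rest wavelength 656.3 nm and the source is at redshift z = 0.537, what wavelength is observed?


lam_obs = lam_emit * (1 + z) = 656.3 * (1 + 0.537) = 1008.7331

1008.7331 nm


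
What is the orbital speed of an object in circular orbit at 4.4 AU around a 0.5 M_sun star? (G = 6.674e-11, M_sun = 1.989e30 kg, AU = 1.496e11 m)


v = sqrt(GM/r) = sqrt(6.674e-11 * 9.945e+29 / 6.582e+11) = 10041.6102

10041.6102 m/s


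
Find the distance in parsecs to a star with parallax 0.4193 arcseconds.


d = 1/p = 1/0.4193 = 2.3849

2.3849 pc


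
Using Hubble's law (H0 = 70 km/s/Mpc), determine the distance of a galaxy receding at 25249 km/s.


d = v / H0 = 25249 / 70 = 360.7

360.7 Mpc


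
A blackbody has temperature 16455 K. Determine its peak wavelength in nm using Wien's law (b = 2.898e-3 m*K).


lam_max = b / T = 2.898e-3 / 16455 = 1.761e-07 m = 176.1167 nm

176.1167 nm


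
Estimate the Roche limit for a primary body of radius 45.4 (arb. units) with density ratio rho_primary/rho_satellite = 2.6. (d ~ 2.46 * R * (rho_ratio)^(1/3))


d_Roche = 2.46 * 45.4 * 2.6^(1/3) = 153.5732

153.5732


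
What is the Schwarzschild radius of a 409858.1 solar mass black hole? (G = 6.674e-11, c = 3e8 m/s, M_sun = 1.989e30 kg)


M = 409858.1 * 1.989e30 kg = 8.152077609e+35 kg. rs = 2GM/c^2 = 2 * 6.674e-11 * 8.152077609e+35 / (3e8)^2 = 1.209e+09

1.209e+09 m


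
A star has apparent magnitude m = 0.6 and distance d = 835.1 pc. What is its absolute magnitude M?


M = m - 5*log10(d) + 5 = 0.6 - 5*log10(835.1) + 5 = -9.0087

-9.0087


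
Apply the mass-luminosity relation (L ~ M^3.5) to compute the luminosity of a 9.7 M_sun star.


L/L_sun = (M/M_sun)^3.5 = 9.7^3.5 = 2842.5039

2842.5039 L_sun


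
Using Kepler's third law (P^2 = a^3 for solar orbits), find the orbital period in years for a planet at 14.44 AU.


P = a^(3/2) = 14.44^1.5 = 54.872

54.872 years


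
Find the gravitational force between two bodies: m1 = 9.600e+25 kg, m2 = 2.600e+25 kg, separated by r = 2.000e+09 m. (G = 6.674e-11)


F = G*m1*m2/r^2 = 6.674e-11 * 9.600e+25 * 2.600e+25 / (2.000e+09)^2 = 6.674e-11 * 2.496e+51 / 4.000e+18 = 4.165e+22

4.165e+22 N


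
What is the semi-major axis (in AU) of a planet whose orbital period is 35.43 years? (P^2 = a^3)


a = P^(2/3) = 35.43^(2/3) = 10.7873

10.7873 AU


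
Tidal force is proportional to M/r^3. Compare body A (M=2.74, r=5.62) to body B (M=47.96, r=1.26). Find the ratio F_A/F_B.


Ratio = (M1/r1^3) / (M2/r2^3) = (2.74/5.62^3) / (47.96/1.26^3) = 6.438e-04

6.438e-04


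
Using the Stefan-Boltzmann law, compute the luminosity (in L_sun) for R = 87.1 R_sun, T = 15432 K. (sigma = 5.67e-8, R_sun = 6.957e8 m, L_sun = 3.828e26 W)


R = 87.1 * 6.957e8 m = 6.059547e+10 m. L = 4*pi*R^2*sigma*T^4 = 4*pi*(6.059547e+10)^2 * 5.67e-8 * 15432^4 = 1.483754668e+32 W. L/L_sun = 1.483754668e+32 / 3.828e26 = 387605.7126

387605.7126 L_sun


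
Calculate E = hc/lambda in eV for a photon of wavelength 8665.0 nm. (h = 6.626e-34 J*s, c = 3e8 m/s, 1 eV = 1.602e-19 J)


E = hc/lambda = 6.626e-34 * 3e8 / 8.665e-06 = 2.294e-20 J = 0.1432 eV

0.1432 eV


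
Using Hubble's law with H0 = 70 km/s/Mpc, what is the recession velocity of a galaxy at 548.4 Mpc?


v = H0 * d = 70 * 548.4 = 38388.0

38388.0 km/s


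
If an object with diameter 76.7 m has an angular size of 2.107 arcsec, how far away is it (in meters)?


D = size / theta_rad, theta_rad = 2.107 * pi/(180*3600) = 1.022e-05, D = 7.509e+06

7.509e+06 m


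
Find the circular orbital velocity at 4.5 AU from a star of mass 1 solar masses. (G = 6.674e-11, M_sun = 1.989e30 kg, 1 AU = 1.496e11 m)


v = sqrt(GM/r) = sqrt(6.674e-11 * 1.989e+30 / 6.732e+11) = 14042.3062

14042.3062 m/s


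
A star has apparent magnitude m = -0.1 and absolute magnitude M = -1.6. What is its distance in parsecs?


d = 10^((m - M + 5)/5) = 10^((-0.1 - -1.6 + 5)/5) = 19.9526

19.9526 pc


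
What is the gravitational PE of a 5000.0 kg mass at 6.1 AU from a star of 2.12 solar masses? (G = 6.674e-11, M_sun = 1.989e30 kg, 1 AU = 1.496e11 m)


M = 2.12 * 1.989e30 kg = 4.21668e+30 kg; r = 6.1 AU * 1.496e11 m/AU = 9.1256e+11 m. U = -GM*m/r = -(6.674e-11 * 4.21668e+30 * 5000.0) / 9.1256e+11 = -1.542e+12

-1.542e+12 J


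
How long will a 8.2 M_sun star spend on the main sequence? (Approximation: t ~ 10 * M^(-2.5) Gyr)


t = 10 * M^(-2.5) = 10 * 8.2^(-2.5) = 0.0519

0.0519 Gyr


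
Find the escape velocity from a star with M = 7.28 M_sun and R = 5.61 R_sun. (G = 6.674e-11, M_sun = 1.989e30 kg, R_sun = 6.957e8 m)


M = 7.28 * 1.989e30 kg = 1.447992e+31 kg; R = 5.61 * 6.957e8 m = 3.902877e+09 m. v_esc = sqrt(2GM/R) = sqrt(2 * 6.674e-11 * 1.447992e+31 / 3.902877e+09) = 703718.1429

703718.1429 m/s


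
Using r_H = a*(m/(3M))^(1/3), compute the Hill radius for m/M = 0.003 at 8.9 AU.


r_H = a * (m/3M)^(1/3) = 8.9 * (0.003/3)^(1/3) = 0.89

0.89 AU


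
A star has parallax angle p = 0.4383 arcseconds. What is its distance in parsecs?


d = 1/p = 1/0.4383 = 2.2815

2.2815 pc


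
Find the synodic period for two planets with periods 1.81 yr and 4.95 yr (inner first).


1/P_syn = |1/P1 - 1/P2| = |1/1.81 - 1/4.95| => P_syn = 2.8533

2.8533 years


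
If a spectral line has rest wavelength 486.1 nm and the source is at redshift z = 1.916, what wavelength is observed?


lam_obs = lam_emit * (1 + z) = 486.1 * (1 + 1.916) = 1417.4676

1417.4676 nm


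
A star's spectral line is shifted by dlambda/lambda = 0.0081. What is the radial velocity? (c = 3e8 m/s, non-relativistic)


v = (dlambda/lambda) * c = 0.0081 * 3e8 = 2.430e+06

2.430e+06 m/s


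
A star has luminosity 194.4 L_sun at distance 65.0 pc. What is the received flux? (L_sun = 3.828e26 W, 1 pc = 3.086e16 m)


F = L / (4*pi*d^2) = 7.442e+28 / (4*pi*(2.006e+18)^2) = 1.472e-09

1.472e-09 W/m^2


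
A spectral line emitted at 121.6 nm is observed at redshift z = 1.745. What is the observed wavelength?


lam_obs = lam_emit * (1 + z) = 121.6 * (1 + 1.745) = 333.792

333.792 nm


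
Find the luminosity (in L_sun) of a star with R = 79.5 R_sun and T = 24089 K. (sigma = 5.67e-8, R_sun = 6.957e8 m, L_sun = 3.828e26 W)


R = 79.5 * 6.957e8 m = 5.530815e+10 m. L = 4*pi*R^2*sigma*T^4 = 4*pi*(5.530815e+10)^2 * 5.67e-8 * 24089^4 = 7.339158608e+32 W. L/L_sun = 7.339158608e+32 / 3.828e26 = 1.917e+06

1.917e+06 L_sun


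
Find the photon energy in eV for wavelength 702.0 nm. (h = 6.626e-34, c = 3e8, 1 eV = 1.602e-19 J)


E = hc/lambda = 6.626e-34 * 3e8 / 7.020e-07 = 2.832e-19 J = 1.7676 eV

1.7676 eV


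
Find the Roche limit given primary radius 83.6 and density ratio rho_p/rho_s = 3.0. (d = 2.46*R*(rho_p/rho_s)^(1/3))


d_Roche = 2.46 * 83.6 * 3.0^(1/3) = 296.6073

296.6073


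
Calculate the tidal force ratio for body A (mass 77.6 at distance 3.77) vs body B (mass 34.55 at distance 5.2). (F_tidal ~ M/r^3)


Ratio = (M1/r1^3) / (M2/r2^3) = (77.6/3.77^3) / (34.55/5.2^3) = 5.8939

5.8939


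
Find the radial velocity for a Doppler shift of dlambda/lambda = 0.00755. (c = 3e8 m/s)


v = (dlambda/lambda) * c = 0.00755 * 3e8 = 2.265e+06

2.265e+06 m/s


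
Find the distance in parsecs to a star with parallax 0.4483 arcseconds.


d = 1/p = 1/0.4483 = 2.2306

2.2306 pc


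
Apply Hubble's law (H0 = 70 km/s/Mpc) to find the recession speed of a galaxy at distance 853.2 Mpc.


v = H0 * d = 70 * 853.2 = 59724.0

59724.0 km/s


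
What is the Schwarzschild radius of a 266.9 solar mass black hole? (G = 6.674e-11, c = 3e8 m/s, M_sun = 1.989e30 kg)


M = 266.9 * 1.989e30 kg = 5.308641e+32 kg. rs = 2GM/c^2 = 2 * 6.674e-11 * 5.308641e+32 / (3e8)^2 = 787330.4452

787330.4452 m


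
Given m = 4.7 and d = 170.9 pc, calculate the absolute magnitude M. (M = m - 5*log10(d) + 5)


M = m - 5*log10(d) + 5 = 4.7 - 5*log10(170.9) + 5 = -1.4637

-1.4637


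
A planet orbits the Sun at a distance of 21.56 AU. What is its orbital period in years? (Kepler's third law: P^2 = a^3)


P = a^(3/2) = 21.56^1.5 = 100.109

100.109 years


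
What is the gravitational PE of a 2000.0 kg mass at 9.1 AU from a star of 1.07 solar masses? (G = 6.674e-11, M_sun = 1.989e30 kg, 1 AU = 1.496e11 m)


M = 1.07 * 1.989e30 kg = 2.12823e+30 kg; r = 9.1 AU * 1.496e11 m/AU = 1.36136e+12 m. U = -GM*m/r = -(6.674e-11 * 2.12823e+30 * 2000.0) / 1.36136e+12 = -2.087e+11

-2.087e+11 J


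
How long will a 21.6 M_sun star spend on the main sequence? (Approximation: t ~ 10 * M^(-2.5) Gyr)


t = 10 * M^(-2.5) = 10 * 21.6^(-2.5) = 0.0046

0.0046 Gyr


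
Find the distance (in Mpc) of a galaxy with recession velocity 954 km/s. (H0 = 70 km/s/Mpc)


d = v / H0 = 954 / 70 = 13.6286

13.6286 Mpc


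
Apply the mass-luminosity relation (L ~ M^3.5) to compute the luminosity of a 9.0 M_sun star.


L/L_sun = (M/M_sun)^3.5 = 9.0^3.5 = 2187.0

2187.0 L_sun


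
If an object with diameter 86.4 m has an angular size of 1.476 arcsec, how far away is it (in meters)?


D = size / theta_rad, theta_rad = 1.476 * pi/(180*3600) = 7.156e-06, D = 1.207e+07

1.207e+07 m


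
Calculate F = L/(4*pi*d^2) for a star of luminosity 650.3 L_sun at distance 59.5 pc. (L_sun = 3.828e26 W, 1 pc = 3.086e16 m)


F = L / (4*pi*d^2) = 2.489e+29 / (4*pi*(1.836e+18)^2) = 5.876e-09

5.876e-09 W/m^2


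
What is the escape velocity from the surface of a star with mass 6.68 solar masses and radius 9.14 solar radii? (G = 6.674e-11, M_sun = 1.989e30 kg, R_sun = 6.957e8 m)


M = 6.68 * 1.989e30 kg = 1.328652e+31 kg; R = 9.14 * 6.957e8 m = 6.358698e+09 m. v_esc = sqrt(2GM/R) = sqrt(2 * 6.674e-11 * 1.328652e+31 / 6.358698e+09) = 528116.3612

528116.3612 m/s


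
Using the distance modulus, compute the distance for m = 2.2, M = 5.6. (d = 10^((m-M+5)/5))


d = 10^((m - M + 5)/5) = 10^((2.2 - 5.6 + 5)/5) = 2.0893

2.0893 pc


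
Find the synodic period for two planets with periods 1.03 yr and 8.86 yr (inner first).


1/P_syn = |1/P1 - 1/P2| = |1/1.03 - 1/8.86| => P_syn = 1.1655

1.1655 years


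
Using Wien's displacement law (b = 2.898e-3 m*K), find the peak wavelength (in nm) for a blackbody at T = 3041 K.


lam_max = b / T = 2.898e-3 / 3041 = 9.530e-07 m = 952.976 nm

952.976 nm


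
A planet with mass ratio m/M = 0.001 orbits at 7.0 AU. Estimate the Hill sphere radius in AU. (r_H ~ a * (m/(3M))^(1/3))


r_H = a * (m/3M)^(1/3) = 7.0 * (0.001/3)^(1/3) = 0.4854

0.4854 AU


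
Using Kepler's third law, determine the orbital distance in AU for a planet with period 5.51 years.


a = P^(2/3) = 5.51^(2/3) = 3.1196

3.1196 AU


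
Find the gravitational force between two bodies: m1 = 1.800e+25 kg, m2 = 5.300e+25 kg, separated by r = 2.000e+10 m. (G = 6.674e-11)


F = G*m1*m2/r^2 = 6.674e-11 * 1.800e+25 * 5.300e+25 / (2.000e+10)^2 = 6.674e-11 * 9.540e+50 / 4.000e+20 = 1.592e+20

1.592e+20 N


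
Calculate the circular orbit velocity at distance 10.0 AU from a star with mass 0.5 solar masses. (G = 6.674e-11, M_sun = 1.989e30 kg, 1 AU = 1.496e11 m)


v = sqrt(GM/r) = sqrt(6.674e-11 * 9.945e+29 / 1.496e+12) = 6660.8507

6660.8507 m/s


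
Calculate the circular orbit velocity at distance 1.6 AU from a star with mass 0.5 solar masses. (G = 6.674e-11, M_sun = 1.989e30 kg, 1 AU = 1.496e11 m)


v = sqrt(GM/r) = sqrt(6.674e-11 * 9.945e+29 / 2.394e+11) = 16652.1267

16652.1267 m/s


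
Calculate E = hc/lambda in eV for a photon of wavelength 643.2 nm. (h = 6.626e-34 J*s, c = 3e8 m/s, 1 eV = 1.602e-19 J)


E = hc/lambda = 6.626e-34 * 3e8 / 6.432e-07 = 3.090e-19 J = 1.9291 eV

1.9291 eV


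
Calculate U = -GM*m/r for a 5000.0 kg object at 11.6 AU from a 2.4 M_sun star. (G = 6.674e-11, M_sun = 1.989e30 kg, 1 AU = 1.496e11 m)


M = 2.4 * 1.989e30 kg = 4.7736e+30 kg; r = 11.6 AU * 1.496e11 m/AU = 1.73536e+12 m. U = -GM*m/r = -(6.674e-11 * 4.7736e+30 * 5000.0) / 1.73536e+12 = -9.179e+11

-9.179e+11 J


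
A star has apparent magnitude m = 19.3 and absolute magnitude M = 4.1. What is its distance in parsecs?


d = 10^((m - M + 5)/5) = 10^((19.3 - 4.1 + 5)/5) = 10964.782

10964.782 pc


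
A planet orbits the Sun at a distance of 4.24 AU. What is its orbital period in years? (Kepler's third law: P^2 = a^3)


P = a^(3/2) = 4.24^1.5 = 8.7307

8.7307 years


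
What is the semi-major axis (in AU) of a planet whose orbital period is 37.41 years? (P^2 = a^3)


a = P^(2/3) = 37.41^(2/3) = 11.1856

11.1856 AU


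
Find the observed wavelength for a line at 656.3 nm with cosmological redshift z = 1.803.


lam_obs = lam_emit * (1 + z) = 656.3 * (1 + 1.803) = 1839.6089

1839.6089 nm


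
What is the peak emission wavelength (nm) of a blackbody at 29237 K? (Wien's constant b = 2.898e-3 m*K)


lam_max = b / T = 2.898e-3 / 29237 = 9.912e-08 m = 99.121 nm

99.121 nm


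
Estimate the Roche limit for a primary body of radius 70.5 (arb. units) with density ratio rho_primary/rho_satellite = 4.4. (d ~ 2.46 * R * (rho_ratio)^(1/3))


d_Roche = 2.46 * 70.5 * 4.4^(1/3) = 284.1898

284.1898


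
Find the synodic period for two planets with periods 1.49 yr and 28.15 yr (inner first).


1/P_syn = |1/P1 - 1/P2| = |1/1.49 - 1/28.15| => P_syn = 1.5733

1.5733 years


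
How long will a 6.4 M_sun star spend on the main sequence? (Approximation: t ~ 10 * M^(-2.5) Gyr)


t = 10 * M^(-2.5) = 10 * 6.4^(-2.5) = 0.0965

0.0965 Gyr


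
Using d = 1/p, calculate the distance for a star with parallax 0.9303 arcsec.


d = 1/p = 1/0.9303 = 1.0749

1.0749 pc


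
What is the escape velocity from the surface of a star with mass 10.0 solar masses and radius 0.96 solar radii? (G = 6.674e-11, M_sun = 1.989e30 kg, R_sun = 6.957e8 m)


M = 10.0 * 1.989e30 kg = 1.989e+31 kg; R = 0.96 * 6.957e8 m = 6.67872e+08 m. v_esc = sqrt(2GM/R) = sqrt(2 * 6.674e-11 * 1.989e+31 / 6.67872e+08) = 1.994e+06

1.994e+06 m/s


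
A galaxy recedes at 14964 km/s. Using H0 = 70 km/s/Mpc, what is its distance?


d = v / H0 = 14964 / 70 = 213.7714

213.7714 Mpc


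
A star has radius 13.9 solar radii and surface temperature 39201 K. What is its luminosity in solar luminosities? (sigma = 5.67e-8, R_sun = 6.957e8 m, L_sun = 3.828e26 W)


R = 13.9 * 6.957e8 m = 9.67023e+09 m. L = 4*pi*R^2*sigma*T^4 = 4*pi*(9.67023e+09)^2 * 5.67e-8 * 39201^4 = 1.57345785e+32 W. L/L_sun = 1.57345785e+32 / 3.828e26 = 411039.1457

411039.1457 L_sun


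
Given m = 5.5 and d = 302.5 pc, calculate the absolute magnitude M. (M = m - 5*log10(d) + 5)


M = m - 5*log10(d) + 5 = 5.5 - 5*log10(302.5) + 5 = -1.9036

-1.9036


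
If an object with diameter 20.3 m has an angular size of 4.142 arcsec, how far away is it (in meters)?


D = size / theta_rad, theta_rad = 4.142 * pi/(180*3600) = 2.008e-05, D = 1.011e+06

1.011e+06 m


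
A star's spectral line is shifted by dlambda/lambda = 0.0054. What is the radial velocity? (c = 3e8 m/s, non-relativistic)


v = (dlambda/lambda) * c = 0.0054 * 3e8 = 1.620e+06

1.620e+06 m/s


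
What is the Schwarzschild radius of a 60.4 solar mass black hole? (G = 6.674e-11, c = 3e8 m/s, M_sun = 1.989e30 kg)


M = 60.4 * 1.989e30 kg = 1.201356e+32 kg. rs = 2GM/c^2 = 2 * 6.674e-11 * 1.201356e+32 / (3e8)^2 = 178174.4432

178174.4432 m


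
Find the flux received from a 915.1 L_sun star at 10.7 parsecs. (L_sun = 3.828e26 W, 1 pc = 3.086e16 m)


F = L / (4*pi*d^2) = 3.503e+29 / (4*pi*(3.302e+17)^2) = 2.557e-07

2.557e-07 W/m^2


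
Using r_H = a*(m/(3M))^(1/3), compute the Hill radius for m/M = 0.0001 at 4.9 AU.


r_H = a * (m/3M)^(1/3) = 4.9 * (0.0001/3)^(1/3) = 0.1577

0.1577 AU


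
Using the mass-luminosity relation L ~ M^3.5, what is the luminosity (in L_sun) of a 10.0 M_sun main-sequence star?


L/L_sun = (M/M_sun)^3.5 = 10.0^3.5 = 3162.2777

3162.2777 L_sun


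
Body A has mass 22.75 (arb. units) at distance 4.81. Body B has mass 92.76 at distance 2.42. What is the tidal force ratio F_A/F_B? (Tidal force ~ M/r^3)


Ratio = (M1/r1^3) / (M2/r2^3) = (22.75/4.81^3) / (92.76/2.42^3) = 0.0312

0.0312


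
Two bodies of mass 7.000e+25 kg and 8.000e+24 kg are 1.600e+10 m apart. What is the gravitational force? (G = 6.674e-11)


F = G*m1*m2/r^2 = 6.674e-11 * 7.000e+25 * 8.000e+24 / (1.600e+10)^2 = 6.674e-11 * 5.600e+50 / 2.560e+20 = 1.460e+20

1.460e+20 N


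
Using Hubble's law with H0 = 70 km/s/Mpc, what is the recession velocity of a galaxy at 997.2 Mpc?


v = H0 * d = 70 * 997.2 = 69804.0

69804.0 km/s


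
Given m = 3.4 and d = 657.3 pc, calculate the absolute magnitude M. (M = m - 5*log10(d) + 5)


M = m - 5*log10(d) + 5 = 3.4 - 5*log10(657.3) + 5 = -5.6888

-5.6888


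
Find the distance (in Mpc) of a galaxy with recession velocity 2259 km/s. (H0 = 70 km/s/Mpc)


d = v / H0 = 2259 / 70 = 32.2714

32.2714 Mpc


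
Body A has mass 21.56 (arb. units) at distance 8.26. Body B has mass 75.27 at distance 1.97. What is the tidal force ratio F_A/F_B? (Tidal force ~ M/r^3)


Ratio = (M1/r1^3) / (M2/r2^3) = (21.56/8.26^3) / (75.27/1.97^3) = 0.0039

0.0039


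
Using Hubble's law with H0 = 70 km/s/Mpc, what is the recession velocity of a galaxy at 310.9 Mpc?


v = H0 * d = 70 * 310.9 = 21763.0

21763.0 km/s


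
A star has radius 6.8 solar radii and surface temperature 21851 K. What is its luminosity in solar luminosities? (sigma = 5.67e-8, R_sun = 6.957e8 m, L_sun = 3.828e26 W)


R = 6.8 * 6.957e8 m = 4.73076e+09 m. L = 4*pi*R^2*sigma*T^4 = 4*pi*(4.73076e+09)^2 * 5.67e-8 * 21851^4 = 3.635298047e+30 W. L/L_sun = 3.635298047e+30 / 3.828e26 = 9496.5989

9496.5989 L_sun


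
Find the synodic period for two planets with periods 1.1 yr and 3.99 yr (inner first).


1/P_syn = |1/P1 - 1/P2| = |1/1.1 - 1/3.99| => P_syn = 1.5187

1.5187 years


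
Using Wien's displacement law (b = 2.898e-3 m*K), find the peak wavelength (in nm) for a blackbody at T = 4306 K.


lam_max = b / T = 2.898e-3 / 4306 = 6.730e-07 m = 673.0144 nm

673.0144 nm


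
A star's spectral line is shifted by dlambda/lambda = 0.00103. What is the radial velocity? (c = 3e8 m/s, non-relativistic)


v = (dlambda/lambda) * c = 0.00103 * 3e8 = 309000.0

309000.0 m/s


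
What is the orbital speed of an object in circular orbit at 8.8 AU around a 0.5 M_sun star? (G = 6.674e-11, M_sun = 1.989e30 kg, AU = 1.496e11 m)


v = sqrt(GM/r) = sqrt(6.674e-11 * 9.945e+29 / 1.316e+12) = 7100.4907

7100.4907 m/s


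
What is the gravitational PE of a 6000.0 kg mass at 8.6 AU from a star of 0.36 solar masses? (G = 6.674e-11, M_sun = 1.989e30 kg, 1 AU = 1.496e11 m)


M = 0.36 * 1.989e30 kg = 7.1604e+29 kg; r = 8.6 AU * 1.496e11 m/AU = 1.28656e+12 m. U = -GM*m/r = -(6.674e-11 * 7.1604e+29 * 6000.0) / 1.28656e+12 = -2.229e+11

-2.229e+11 J


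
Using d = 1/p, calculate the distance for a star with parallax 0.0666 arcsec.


d = 1/p = 1/0.0666 = 15.015

15.015 pc


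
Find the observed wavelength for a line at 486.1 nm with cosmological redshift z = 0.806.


lam_obs = lam_emit * (1 + z) = 486.1 * (1 + 0.806) = 877.8966

877.8966 nm


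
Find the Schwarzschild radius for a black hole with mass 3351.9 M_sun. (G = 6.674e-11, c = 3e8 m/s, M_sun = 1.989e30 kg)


M = 3351.9 * 1.989e30 kg = 6.6669291e+33 kg. rs = 2GM/c^2 = 2 * 6.674e-11 * 6.6669291e+33 / (3e8)^2 = 9.888e+06

9.888e+06 m


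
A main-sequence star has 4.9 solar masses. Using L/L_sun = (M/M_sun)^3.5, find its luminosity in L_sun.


L/L_sun = (M/M_sun)^3.5 = 4.9^3.5 = 260.4272

260.4272 L_sun


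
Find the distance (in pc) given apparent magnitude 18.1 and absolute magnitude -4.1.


d = 10^((m - M + 5)/5) = 10^((18.1 - -4.1 + 5)/5) = 275422.8703

275422.8703 pc


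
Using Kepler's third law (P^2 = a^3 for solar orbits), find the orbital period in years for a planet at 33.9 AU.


P = a^(3/2) = 33.9^1.5 = 197.3784

197.3784 years


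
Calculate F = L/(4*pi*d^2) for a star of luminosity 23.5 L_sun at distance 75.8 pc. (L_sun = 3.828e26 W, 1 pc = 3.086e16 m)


F = L / (4*pi*d^2) = 8.996e+27 / (4*pi*(2.339e+18)^2) = 1.308e-10

1.308e-10 W/m^2


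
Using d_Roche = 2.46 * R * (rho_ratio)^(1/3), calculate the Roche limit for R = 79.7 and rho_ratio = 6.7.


d_Roche = 2.46 * 79.7 * 6.7^(1/3) = 369.6168

369.6168


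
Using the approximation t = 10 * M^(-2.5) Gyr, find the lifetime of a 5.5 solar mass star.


t = 10 * M^(-2.5) = 10 * 5.5^(-2.5) = 0.141

0.141 Gyr


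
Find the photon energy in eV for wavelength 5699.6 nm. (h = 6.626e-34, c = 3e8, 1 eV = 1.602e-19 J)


E = hc/lambda = 6.626e-34 * 3e8 / 5.700e-06 = 3.488e-20 J = 0.2177 eV

0.2177 eV


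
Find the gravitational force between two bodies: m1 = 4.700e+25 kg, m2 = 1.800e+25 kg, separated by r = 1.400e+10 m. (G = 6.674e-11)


F = G*m1*m2/r^2 = 6.674e-11 * 4.700e+25 * 1.800e+25 / (1.400e+10)^2 = 6.674e-11 * 8.460e+50 / 1.960e+20 = 2.881e+20

2.881e+20 N


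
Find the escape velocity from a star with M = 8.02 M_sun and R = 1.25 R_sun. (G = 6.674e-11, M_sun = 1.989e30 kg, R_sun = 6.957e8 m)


M = 8.02 * 1.989e30 kg = 1.595178e+31 kg; R = 1.25 * 6.957e8 m = 8.69625e+08 m. v_esc = sqrt(2GM/R) = sqrt(2 * 6.674e-11 * 1.595178e+31 / 8.69625e+08) = 1.565e+06

1.565e+06 m/s


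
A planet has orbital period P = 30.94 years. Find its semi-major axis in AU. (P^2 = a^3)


a = P^(2/3) = 30.94^(2/3) = 9.8555

9.8555 AU


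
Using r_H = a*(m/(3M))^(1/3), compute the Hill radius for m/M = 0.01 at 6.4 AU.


r_H = a * (m/3M)^(1/3) = 6.4 * (0.01/3)^(1/3) = 0.956

0.956 AU


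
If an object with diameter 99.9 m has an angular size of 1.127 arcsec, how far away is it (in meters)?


D = size / theta_rad, theta_rad = 1.127 * pi/(180*3600) = 5.464e-06, D = 1.828e+07

1.828e+07 m


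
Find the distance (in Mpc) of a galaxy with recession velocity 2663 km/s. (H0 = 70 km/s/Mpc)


d = v / H0 = 2663 / 70 = 38.0429

38.0429 Mpc


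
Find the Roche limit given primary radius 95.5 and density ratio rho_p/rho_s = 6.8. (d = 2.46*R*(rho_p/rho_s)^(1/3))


d_Roche = 2.46 * 95.5 * 6.8^(1/3) = 445.0835

445.0835


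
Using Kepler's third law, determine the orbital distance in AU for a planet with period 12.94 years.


a = P^(2/3) = 12.94^(2/3) = 5.5118

5.5118 AU


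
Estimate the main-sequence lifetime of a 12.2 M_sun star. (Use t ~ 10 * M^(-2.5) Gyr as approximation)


t = 10 * M^(-2.5) = 10 * 12.2^(-2.5) = 0.0192

0.0192 Gyr


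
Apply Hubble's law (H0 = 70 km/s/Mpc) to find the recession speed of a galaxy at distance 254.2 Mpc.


v = H0 * d = 70 * 254.2 = 17794.0

17794.0 km/s


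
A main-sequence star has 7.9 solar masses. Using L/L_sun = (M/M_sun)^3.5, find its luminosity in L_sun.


L/L_sun = (M/M_sun)^3.5 = 7.9^3.5 = 1385.7817

1385.7817 L_sun


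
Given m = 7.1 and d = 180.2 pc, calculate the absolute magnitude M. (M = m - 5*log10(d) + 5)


M = m - 5*log10(d) + 5 = 7.1 - 5*log10(180.2) + 5 = 0.8212

0.8212


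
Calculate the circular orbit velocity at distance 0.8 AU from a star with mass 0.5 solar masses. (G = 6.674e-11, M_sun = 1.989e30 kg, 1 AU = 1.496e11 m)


v = sqrt(GM/r) = sqrt(6.674e-11 * 9.945e+29 / 1.197e+11) = 23549.6634

23549.6634 m/s


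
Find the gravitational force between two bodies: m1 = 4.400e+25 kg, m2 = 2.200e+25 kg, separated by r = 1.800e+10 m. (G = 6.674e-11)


F = G*m1*m2/r^2 = 6.674e-11 * 4.400e+25 * 2.200e+25 / (1.800e+10)^2 = 6.674e-11 * 9.680e+50 / 3.240e+20 = 1.994e+20

1.994e+20 N


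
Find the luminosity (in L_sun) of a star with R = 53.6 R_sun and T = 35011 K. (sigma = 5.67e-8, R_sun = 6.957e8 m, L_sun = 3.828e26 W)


R = 53.6 * 6.957e8 m = 3.728952e+10 m. L = 4*pi*R^2*sigma*T^4 = 4*pi*(3.728952e+10)^2 * 5.67e-8 * 35011^4 = 1.488622472e+33 W. L/L_sun = 1.488622472e+33 / 3.828e26 = 3.889e+06

3.889e+06 L_sun


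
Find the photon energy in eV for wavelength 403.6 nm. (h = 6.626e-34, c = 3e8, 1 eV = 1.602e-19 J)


E = hc/lambda = 6.626e-34 * 3e8 / 4.036e-07 = 4.925e-19 J = 3.0744 eV

3.0744 eV


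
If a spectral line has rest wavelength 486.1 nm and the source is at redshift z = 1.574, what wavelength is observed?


lam_obs = lam_emit * (1 + z) = 486.1 * (1 + 1.574) = 1251.2214

1251.2214 nm


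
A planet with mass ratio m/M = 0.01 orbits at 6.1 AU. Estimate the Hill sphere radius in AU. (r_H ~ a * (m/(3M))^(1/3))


r_H = a * (m/3M)^(1/3) = 6.1 * (0.01/3)^(1/3) = 0.9112

0.9112 AU


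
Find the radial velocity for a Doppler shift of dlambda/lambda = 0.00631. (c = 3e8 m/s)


v = (dlambda/lambda) * c = 0.00631 * 3e8 = 1.893e+06

1.893e+06 m/s


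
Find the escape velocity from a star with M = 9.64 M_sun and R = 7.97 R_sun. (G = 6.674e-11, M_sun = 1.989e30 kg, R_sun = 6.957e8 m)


M = 9.64 * 1.989e30 kg = 1.917396e+31 kg; R = 7.97 * 6.957e8 m = 5.544729e+09 m. v_esc = sqrt(2GM/R) = sqrt(2 * 6.674e-11 * 1.917396e+31 / 5.544729e+09) = 679397.3446

679397.3446 m/s


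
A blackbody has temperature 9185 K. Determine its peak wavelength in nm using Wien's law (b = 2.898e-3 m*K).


lam_max = b / T = 2.898e-3 / 9185 = 3.155e-07 m = 315.5144 nm

315.5144 nm


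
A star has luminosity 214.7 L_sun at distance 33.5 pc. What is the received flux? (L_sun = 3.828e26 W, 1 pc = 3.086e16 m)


F = L / (4*pi*d^2) = 8.219e+28 / (4*pi*(1.034e+18)^2) = 6.119e-09

6.119e-09 W/m^2


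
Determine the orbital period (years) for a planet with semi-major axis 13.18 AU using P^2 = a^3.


P = a^(3/2) = 13.18^1.5 = 47.849

47.849 years


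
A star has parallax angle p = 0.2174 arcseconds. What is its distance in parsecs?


d = 1/p = 1/0.2174 = 4.5998

4.5998 pc


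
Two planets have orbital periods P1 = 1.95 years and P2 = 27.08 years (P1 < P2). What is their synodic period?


1/P_syn = |1/P1 - 1/P2| = |1/1.95 - 1/27.08| => P_syn = 2.1013

2.1013 years


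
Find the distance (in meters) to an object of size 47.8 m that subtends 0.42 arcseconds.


D = size / theta_rad, theta_rad = 0.42 * pi/(180*3600) = 2.036e-06, D = 2.347e+07

2.347e+07 m


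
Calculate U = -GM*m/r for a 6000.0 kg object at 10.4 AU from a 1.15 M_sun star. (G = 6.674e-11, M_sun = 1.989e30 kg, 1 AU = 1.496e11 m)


M = 1.15 * 1.989e30 kg = 2.28735e+30 kg; r = 10.4 AU * 1.496e11 m/AU = 1.55584e+12 m. U = -GM*m/r = -(6.674e-11 * 2.28735e+30 * 6000.0) / 1.55584e+12 = -5.887e+11

-5.887e+11 J


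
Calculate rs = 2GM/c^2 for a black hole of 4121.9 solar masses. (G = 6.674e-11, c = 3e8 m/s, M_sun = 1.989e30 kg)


M = 4121.9 * 1.989e30 kg = 8.1984591e+33 kg. rs = 2GM/c^2 = 2 * 6.674e-11 * 8.1984591e+33 / (3e8)^2 = 1.216e+07

1.216e+07 m


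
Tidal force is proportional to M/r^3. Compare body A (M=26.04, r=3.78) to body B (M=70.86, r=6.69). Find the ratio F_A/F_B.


Ratio = (M1/r1^3) / (M2/r2^3) = (26.04/3.78^3) / (70.86/6.69^3) = 2.0372

2.0372


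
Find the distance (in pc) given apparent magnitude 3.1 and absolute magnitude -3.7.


d = 10^((m - M + 5)/5) = 10^((3.1 - -3.7 + 5)/5) = 229.0868

229.0868 pc


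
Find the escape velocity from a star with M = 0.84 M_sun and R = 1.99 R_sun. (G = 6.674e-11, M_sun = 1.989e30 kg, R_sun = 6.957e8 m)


M = 0.84 * 1.989e30 kg = 1.67076e+30 kg; R = 1.99 * 6.957e8 m = 1.384443e+09 m. v_esc = sqrt(2GM/R) = sqrt(2 * 6.674e-11 * 1.67076e+30 / 1.384443e+09) = 401353.9982

401353.9982 m/s


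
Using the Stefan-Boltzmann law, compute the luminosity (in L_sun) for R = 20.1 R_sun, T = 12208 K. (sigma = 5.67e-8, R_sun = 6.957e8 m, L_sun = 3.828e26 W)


R = 20.1 * 6.957e8 m = 1.398357e+10 m. L = 4*pi*R^2*sigma*T^4 = 4*pi*(1.398357e+10)^2 * 5.67e-8 * 12208^4 = 3.094618567e+30 W. L/L_sun = 3.094618567e+30 / 3.828e26 = 8084.1655

8084.1655 L_sun


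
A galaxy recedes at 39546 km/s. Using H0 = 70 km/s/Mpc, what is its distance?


d = v / H0 = 39546 / 70 = 564.9429

564.9429 Mpc


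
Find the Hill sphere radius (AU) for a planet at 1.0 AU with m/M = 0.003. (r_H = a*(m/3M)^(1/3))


r_H = a * (m/3M)^(1/3) = 1.0 * (0.003/3)^(1/3) = 0.1

0.1 AU


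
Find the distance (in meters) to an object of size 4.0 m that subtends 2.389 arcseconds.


D = size / theta_rad, theta_rad = 2.389 * pi/(180*3600) = 1.158e-05, D = 345357.5659

345357.5659 m


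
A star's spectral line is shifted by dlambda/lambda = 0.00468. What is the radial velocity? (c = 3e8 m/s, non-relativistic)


v = (dlambda/lambda) * c = 0.00468 * 3e8 = 1.404e+06

1.404e+06 m/s


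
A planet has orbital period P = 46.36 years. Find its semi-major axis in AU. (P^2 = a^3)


a = P^(2/3) = 46.36^(2/3) = 12.9051

12.9051 AU


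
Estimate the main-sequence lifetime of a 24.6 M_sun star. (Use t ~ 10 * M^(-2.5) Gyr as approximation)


t = 10 * M^(-2.5) = 10 * 24.6^(-2.5) = 0.0033

0.0033 Gyr


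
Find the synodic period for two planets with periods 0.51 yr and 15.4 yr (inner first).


1/P_syn = |1/P1 - 1/P2| = |1/0.51 - 1/15.4| => P_syn = 0.5275

0.5275 years


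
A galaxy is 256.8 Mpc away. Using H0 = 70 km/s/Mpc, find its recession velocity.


v = H0 * d = 70 * 256.8 = 17976.0

17976.0 km/s


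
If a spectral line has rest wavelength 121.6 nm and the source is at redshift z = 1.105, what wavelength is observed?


lam_obs = lam_emit * (1 + z) = 121.6 * (1 + 1.105) = 255.968

255.968 nm


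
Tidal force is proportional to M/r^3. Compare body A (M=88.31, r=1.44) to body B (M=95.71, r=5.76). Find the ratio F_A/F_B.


Ratio = (M1/r1^3) / (M2/r2^3) = (88.31/1.44^3) / (95.71/5.76^3) = 59.0517

59.0517


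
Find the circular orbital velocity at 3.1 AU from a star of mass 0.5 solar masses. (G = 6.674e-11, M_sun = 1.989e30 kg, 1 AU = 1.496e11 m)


v = sqrt(GM/r) = sqrt(6.674e-11 * 9.945e+29 / 4.638e+11) = 11963.241

11963.241 m/s


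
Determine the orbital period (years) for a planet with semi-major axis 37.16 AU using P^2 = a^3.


P = a^(3/2) = 37.16^1.5 = 226.5237

226.5237 years


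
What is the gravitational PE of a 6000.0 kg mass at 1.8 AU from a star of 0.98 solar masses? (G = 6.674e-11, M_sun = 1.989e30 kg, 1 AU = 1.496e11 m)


M = 0.98 * 1.989e30 kg = 1.94922e+30 kg; r = 1.8 AU * 1.496e11 m/AU = 2.6928e+11 m. U = -GM*m/r = -(6.674e-11 * 1.94922e+30 * 6000.0) / 2.6928e+11 = -2.899e+12

-2.899e+12 J


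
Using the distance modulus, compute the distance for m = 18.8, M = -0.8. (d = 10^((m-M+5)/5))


d = 10^((m - M + 5)/5) = 10^((18.8 - -0.8 + 5)/5) = 83176.3771

83176.3771 pc


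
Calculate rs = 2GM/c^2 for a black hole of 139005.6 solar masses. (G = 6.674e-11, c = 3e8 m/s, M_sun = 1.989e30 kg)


M = 139005.6 * 1.989e30 kg = 2.764821384e+35 kg. rs = 2GM/c^2 = 2 * 6.674e-11 * 2.764821384e+35 / (3e8)^2 = 4.101e+08

4.101e+08 m


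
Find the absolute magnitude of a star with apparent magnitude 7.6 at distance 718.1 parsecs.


M = m - 5*log10(d) + 5 = 7.6 - 5*log10(718.1) + 5 = -1.6809

-1.6809


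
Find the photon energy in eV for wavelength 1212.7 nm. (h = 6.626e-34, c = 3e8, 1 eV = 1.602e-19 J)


E = hc/lambda = 6.626e-34 * 3e8 / 1.213e-06 = 1.639e-19 J = 1.0232 eV

1.0232 eV


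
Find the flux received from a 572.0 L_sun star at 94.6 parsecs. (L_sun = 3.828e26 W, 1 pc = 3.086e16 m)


F = L / (4*pi*d^2) = 2.190e+29 / (4*pi*(2.919e+18)^2) = 2.044e-09

2.044e-09 W/m^2


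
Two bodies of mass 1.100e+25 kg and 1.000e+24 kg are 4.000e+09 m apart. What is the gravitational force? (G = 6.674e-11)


F = G*m1*m2/r^2 = 6.674e-11 * 1.100e+25 * 1.000e+24 / (4.000e+09)^2 = 6.674e-11 * 1.100e+49 / 1.600e+19 = 4.588e+19

4.588e+19 N


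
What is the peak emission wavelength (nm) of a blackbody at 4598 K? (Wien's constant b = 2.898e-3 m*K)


lam_max = b / T = 2.898e-3 / 4598 = 6.303e-07 m = 630.274 nm

630.274 nm


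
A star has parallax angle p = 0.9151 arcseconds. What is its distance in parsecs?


d = 1/p = 1/0.9151 = 1.0928

1.0928 pc


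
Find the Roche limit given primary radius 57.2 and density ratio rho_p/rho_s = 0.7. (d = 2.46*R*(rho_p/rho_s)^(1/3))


d_Roche = 2.46 * 57.2 * 0.7^(1/3) = 124.9387

124.9387


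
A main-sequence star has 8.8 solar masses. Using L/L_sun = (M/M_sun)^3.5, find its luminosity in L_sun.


L/L_sun = (M/M_sun)^3.5 = 8.8^3.5 = 2021.5726

2021.5726 L_sun


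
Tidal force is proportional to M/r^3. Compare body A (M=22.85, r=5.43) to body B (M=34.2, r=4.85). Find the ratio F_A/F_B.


Ratio = (M1/r1^3) / (M2/r2^3) = (22.85/5.43^3) / (34.2/4.85^3) = 0.4761

0.4761
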